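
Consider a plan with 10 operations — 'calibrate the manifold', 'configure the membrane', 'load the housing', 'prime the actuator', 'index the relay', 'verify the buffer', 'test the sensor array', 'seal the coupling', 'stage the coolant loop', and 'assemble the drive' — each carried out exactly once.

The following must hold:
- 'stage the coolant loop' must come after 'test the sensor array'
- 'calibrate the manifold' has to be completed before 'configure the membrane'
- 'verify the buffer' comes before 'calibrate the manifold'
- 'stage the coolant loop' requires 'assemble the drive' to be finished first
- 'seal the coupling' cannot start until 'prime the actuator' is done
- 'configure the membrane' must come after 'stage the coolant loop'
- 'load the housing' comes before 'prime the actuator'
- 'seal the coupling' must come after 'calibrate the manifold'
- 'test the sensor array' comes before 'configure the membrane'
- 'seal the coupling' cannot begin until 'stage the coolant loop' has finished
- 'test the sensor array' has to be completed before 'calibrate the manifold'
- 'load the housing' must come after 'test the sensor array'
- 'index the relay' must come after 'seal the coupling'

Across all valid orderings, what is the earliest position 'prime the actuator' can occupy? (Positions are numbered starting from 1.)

Every operation that must precede 'prime the actuator' has to come before it. Tracing all chains that end at 'prime the actuator', those operations are: 'load the housing', 'test the sensor array' — 2 in total.
So at minimum 2 operations come before 'prime the actuator', putting 'prime the actuator' no earlier than position 3. That position is achievable by scheduling exactly those predecessors first.

3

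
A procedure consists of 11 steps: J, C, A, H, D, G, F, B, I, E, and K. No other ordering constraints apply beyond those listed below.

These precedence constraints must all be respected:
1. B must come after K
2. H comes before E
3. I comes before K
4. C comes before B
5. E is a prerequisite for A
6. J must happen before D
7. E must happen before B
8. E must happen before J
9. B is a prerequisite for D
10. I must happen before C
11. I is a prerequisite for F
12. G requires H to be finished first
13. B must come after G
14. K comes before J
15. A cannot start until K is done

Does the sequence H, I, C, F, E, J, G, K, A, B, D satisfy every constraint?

Here K comes after J.
Since K is required before J, the ordering is invalid.

No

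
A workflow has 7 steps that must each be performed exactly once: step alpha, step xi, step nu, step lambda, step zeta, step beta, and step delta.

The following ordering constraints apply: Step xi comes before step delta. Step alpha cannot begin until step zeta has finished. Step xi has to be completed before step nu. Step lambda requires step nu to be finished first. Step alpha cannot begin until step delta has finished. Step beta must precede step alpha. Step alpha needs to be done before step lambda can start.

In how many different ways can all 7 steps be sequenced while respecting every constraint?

3 steps have no prerequisites (step xi, step zeta, step beta), so any of them could come first.
Systematically extending each partial ordering one step at a time and counting, there are 52 complete orderings.

52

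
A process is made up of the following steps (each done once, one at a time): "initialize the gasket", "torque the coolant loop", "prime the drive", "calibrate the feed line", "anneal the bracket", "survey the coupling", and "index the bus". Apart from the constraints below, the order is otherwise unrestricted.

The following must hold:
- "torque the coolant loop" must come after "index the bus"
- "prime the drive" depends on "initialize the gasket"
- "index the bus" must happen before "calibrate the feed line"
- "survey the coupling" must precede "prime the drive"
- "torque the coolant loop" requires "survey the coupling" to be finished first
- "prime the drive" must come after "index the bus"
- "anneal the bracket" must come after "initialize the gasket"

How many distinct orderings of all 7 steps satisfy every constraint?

The steps with no prerequisites are "initialize the gasket", "survey the coupling", "index the bus"; any of them can be placed first.
Enumerating by repeatedly choosing an available step (one whose prerequisites are all placed) gives 250 distinct complete orderings.

250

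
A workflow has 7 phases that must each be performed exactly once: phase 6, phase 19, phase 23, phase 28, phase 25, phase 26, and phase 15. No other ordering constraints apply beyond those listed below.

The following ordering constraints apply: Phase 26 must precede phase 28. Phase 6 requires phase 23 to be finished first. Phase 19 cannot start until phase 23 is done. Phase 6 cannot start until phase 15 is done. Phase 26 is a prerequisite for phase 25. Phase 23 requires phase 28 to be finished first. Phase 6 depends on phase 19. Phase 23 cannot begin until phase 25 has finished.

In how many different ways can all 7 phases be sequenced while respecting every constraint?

2 phases have no prerequisites (phase 26, phase 15), so any of them could come first.
Enumerating by repeatedly choosing an available phase (one whose prerequisites are all placed) gives 12 distinct complete orderings.

12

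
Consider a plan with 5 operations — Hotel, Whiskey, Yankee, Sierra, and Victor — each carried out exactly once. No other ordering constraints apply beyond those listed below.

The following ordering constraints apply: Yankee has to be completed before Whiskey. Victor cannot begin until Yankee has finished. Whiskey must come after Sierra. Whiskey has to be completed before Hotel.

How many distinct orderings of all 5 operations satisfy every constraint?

7

The operations with no prerequisites are Yankee, Sierra; any of them can be placed first.
Systematically extending each partial ordering one operation at a time and counting, there are 7 complete orderings.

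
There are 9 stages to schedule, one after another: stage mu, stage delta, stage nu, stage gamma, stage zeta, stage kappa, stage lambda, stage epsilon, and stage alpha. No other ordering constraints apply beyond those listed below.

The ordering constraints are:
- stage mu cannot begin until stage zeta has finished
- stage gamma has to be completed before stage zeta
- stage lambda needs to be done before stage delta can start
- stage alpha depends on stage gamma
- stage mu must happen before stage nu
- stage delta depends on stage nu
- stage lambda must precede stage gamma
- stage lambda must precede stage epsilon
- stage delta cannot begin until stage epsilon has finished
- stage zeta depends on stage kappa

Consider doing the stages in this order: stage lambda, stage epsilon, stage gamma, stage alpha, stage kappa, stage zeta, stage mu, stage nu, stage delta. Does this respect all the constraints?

Yes

Every stated constraint is respected: stage lambda sits at position 1, ahead of stage delta at position 9, and each of the other listed pairs likewise has the predecessor earlier in the sequence.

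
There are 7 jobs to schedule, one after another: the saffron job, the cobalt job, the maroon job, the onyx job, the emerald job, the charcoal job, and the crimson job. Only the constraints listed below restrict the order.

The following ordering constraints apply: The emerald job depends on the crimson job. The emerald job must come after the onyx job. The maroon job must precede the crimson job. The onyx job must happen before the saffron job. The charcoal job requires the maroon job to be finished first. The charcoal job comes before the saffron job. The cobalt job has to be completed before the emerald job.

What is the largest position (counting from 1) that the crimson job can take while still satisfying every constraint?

Following the constraints forward from the crimson job, its only required successor is the emerald job.
So at least 1 job follows the crimson job, putting the crimson job no later than position 6. That position is achievable by scheduling everything else first.

6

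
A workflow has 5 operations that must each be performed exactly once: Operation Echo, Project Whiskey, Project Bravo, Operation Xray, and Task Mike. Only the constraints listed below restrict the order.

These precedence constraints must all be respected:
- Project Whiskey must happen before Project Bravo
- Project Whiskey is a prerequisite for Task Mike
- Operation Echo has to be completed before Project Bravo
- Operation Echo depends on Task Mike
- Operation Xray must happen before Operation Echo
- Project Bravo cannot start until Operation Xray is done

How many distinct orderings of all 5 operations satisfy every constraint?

2 operations have no prerequisites (Project Whiskey, Operation Xray), so any of them could come first.
Counting all ways to extend the partial order to a total order gives 3.

3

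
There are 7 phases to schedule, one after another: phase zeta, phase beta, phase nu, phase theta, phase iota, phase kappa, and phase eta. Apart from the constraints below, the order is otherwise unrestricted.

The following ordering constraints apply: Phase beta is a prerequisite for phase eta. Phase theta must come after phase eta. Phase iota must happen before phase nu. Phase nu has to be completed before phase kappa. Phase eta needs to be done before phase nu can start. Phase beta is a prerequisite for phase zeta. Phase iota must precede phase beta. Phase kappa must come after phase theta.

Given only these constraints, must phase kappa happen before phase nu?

No

The constraints actually force phase nu before phase kappa (via phase nu → phase kappa), not the other way around.
So phase kappa does not have to come before phase nu — it cannot.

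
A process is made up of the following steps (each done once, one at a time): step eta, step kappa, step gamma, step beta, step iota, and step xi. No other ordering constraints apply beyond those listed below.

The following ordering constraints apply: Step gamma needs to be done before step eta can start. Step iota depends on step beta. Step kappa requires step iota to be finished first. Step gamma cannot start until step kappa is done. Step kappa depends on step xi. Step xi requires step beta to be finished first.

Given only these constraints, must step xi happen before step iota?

No

No chain of constraints connects step xi to step iota in either direction.
So step xi can come before step iota or after — it is not forced.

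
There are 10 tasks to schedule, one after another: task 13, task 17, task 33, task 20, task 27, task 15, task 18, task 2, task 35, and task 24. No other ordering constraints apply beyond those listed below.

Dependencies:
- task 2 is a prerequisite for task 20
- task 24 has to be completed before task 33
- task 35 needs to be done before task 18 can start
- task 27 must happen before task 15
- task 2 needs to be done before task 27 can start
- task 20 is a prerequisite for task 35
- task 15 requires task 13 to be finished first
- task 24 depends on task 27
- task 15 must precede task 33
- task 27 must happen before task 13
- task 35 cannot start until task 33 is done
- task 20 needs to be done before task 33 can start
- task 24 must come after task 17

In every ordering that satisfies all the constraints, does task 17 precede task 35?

Tracing the constraints gives a chain: task 17 → task 24 → task 33 → task 35.
Hence task 17 necessarily comes before task 35.

Yes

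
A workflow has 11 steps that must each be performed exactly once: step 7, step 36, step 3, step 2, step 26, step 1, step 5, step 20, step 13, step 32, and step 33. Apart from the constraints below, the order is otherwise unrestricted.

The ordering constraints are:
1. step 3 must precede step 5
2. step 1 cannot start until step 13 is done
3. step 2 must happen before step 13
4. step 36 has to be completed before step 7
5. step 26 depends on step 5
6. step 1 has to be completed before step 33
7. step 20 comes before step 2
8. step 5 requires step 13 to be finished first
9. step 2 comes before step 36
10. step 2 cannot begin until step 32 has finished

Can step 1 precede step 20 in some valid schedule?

Following step 20 → step 2 → step 13 → step 1, step 20 must precede step 1 in every valid ordering.
So no valid ordering can have step 1 before step 20.

No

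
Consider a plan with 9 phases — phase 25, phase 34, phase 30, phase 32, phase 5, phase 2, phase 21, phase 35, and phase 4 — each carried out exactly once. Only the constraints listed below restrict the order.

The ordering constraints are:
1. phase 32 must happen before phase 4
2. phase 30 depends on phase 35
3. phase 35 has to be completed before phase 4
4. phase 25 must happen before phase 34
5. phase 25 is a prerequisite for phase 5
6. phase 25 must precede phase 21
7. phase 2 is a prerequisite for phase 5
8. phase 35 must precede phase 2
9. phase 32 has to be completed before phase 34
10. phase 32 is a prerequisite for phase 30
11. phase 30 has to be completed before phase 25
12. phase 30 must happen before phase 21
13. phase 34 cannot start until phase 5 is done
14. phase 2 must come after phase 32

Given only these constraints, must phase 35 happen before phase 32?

No chain of constraints connects phase 35 to phase 32 in either direction.
There exist valid orderings with phase 32 before phase 35, so phase 35 is not required to come first.

No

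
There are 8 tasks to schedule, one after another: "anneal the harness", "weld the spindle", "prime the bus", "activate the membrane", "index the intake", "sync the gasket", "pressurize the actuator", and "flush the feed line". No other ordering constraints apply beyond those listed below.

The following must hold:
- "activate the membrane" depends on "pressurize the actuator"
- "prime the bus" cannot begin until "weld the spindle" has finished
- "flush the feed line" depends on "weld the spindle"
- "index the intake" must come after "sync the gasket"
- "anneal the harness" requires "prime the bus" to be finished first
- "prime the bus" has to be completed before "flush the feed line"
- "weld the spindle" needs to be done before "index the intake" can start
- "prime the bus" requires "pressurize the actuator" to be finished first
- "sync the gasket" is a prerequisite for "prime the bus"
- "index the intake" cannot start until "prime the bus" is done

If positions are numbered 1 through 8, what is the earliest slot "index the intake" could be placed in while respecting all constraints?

Working backwards through the constraints from "index the intake", its full set of required predecessors is "weld the spindle", "prime the bus", "sync the gasket", "pressurize the actuator" — 4 of them.
So at minimum 4 tasks come before "index the intake", putting "index the intake" no earlier than position 5. That position is achievable by scheduling exactly those predecessors first.

5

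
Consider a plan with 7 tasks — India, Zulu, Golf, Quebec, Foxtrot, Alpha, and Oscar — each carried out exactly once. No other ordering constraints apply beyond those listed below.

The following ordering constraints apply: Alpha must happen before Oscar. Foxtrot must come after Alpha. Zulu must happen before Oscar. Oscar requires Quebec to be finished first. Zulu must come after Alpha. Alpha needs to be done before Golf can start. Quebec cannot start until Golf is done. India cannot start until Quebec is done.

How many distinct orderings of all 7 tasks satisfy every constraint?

42

Only Alpha has no prerequisites, so it must go first.
Enumerating by repeatedly choosing an available task (one whose prerequisites are all placed) gives 42 distinct complete orderings.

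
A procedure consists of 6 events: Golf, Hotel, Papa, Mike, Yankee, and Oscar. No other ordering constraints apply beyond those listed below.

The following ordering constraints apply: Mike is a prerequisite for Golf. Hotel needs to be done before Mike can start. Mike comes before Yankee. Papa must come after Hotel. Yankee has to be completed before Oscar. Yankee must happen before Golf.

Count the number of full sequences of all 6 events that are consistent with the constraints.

Hotel is the only event with nothing required before it, so every ordering starts there.
Systematically extending each partial ordering one event at a time and counting, there are 10 complete orderings.

10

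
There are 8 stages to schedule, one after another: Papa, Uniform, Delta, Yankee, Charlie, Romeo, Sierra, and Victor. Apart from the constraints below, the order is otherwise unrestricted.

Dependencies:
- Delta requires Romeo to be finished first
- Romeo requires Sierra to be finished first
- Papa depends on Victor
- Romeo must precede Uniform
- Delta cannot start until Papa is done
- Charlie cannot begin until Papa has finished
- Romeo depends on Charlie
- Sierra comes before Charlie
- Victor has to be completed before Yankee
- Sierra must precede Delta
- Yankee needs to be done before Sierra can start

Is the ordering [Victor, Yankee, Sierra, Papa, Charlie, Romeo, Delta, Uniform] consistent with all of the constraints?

Yes

Checking each listed constraint against this order: for instance, Sierra is in position 3 and Delta in position 7, so that constraint holds — and the remaining constraints check out the same way.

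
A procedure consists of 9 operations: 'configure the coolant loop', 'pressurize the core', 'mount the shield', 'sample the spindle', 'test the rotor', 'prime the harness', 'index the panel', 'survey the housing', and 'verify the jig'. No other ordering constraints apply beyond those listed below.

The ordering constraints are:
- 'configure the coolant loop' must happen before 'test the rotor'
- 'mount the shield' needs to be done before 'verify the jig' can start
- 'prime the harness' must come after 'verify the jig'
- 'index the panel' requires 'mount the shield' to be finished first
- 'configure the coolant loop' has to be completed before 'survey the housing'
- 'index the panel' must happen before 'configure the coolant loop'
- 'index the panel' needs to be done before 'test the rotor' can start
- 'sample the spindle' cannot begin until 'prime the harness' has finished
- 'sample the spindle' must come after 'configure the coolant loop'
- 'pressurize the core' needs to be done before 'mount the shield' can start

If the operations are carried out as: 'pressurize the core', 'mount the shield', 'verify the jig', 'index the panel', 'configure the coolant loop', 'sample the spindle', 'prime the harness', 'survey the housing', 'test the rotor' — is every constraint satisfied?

No

In the proposed order, 'sample the spindle' appears before 'prime the harness'.
But one of the constraints requires 'prime the harness' before 'sample the spindle', so this ordering violates it.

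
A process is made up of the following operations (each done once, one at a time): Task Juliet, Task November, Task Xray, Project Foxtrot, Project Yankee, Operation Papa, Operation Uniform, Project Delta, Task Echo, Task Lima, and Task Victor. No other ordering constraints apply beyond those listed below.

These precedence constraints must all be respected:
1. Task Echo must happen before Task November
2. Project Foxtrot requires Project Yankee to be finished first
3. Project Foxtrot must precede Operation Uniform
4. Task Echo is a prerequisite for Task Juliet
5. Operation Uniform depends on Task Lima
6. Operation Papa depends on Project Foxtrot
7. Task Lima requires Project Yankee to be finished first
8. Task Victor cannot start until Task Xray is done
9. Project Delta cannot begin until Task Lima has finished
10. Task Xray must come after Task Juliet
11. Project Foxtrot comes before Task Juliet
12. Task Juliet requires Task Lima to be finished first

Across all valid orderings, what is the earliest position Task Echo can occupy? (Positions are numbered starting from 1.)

Nothing is required before Task Echo; it can be the very first operation.

1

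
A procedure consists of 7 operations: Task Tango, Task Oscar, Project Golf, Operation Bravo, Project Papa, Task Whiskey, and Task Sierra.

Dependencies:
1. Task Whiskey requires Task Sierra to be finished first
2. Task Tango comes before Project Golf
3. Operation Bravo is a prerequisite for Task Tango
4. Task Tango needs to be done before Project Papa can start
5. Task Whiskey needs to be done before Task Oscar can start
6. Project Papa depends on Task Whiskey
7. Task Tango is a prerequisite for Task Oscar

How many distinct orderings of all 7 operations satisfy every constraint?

The operations with no prerequisites are Operation Bravo, Task Sierra; any of them can be placed first.
Systematically extending each partial ordering one operation at a time and counting, there are 44 complete orderings.

44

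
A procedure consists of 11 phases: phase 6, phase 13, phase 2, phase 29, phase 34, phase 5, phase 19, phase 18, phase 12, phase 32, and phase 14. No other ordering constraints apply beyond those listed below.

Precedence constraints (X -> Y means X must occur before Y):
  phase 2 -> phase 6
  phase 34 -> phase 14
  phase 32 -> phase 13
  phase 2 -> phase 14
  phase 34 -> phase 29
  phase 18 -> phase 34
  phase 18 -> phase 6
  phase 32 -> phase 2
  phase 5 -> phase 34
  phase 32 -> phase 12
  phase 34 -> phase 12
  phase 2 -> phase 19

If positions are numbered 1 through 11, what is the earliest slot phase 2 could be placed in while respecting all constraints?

2

The only phase forced before phase 2 (directly or transitively) is phase 32.
So at minimum 1 phase comes before phase 2, putting phase 2 no earlier than position 2. That position is achievable by scheduling exactly that predecessor first.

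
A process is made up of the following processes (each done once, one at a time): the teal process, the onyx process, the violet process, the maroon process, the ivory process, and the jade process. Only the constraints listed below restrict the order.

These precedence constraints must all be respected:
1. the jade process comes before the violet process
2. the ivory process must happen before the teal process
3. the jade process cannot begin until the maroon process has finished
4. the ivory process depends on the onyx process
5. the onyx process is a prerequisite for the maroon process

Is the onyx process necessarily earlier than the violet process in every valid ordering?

Chaining the stated constraints: the onyx process → the maroon process → the jade process → the violet process.
So the onyx process must precede the violet process in any valid ordering.

Yes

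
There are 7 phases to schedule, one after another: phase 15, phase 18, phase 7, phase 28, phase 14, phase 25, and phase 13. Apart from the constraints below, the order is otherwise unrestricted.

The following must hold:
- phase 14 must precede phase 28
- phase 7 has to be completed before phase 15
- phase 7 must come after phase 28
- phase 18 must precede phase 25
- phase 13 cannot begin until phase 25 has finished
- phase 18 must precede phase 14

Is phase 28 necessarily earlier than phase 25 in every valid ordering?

No chain of constraints connects phase 28 to phase 25 in either direction.
So phase 28 can come before phase 25 or after — it is not forced.

No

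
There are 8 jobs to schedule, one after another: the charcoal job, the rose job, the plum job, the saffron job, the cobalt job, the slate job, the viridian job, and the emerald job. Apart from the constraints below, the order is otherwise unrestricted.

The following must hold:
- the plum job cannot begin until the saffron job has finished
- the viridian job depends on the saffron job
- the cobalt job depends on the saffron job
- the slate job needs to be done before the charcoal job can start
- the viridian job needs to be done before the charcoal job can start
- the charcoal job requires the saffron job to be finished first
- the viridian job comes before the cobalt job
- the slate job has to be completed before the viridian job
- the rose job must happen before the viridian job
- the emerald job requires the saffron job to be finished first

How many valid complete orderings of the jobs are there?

3 jobs have no prerequisites (the rose job, the saffron job, the slate job), so any of them could come first.
Enumerating by repeatedly choosing an available job (one whose prerequisites are all placed) gives 368 distinct complete orderings.

368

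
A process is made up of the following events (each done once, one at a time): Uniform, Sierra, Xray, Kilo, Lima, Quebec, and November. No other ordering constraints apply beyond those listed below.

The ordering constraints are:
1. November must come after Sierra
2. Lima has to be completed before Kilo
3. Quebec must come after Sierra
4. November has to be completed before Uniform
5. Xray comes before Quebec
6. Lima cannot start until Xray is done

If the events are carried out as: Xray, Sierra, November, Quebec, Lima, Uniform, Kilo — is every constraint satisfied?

Yes

Every stated constraint is respected: Xray sits at position 1, ahead of Lima at position 5, and each of the other listed pairs likewise has the predecessor earlier in the sequence.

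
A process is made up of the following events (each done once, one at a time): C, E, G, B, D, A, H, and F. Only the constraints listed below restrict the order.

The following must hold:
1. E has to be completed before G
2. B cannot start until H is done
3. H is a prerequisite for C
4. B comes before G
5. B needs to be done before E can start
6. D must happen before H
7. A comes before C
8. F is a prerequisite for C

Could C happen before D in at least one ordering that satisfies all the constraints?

No

Following D → H → C, D must precede C in every valid ordering.
So no valid ordering can have C before D.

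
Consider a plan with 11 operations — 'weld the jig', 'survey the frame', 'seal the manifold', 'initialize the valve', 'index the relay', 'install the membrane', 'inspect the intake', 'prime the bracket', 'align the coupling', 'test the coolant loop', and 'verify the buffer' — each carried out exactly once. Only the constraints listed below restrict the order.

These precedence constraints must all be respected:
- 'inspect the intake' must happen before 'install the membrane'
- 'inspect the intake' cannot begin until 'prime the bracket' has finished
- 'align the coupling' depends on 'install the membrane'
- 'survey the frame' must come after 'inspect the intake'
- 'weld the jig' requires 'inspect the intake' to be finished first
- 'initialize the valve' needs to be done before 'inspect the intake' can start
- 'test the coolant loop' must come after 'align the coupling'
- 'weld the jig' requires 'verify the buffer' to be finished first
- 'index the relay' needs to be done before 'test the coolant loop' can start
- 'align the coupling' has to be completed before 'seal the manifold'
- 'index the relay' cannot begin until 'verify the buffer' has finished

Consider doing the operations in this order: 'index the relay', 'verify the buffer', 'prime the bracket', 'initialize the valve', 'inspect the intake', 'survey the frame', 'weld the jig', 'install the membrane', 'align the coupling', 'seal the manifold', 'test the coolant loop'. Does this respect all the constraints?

No

In the proposed order, 'index the relay' appears before 'verify the buffer'.
Since 'verify the buffer' is required before 'index the relay', the ordering is invalid.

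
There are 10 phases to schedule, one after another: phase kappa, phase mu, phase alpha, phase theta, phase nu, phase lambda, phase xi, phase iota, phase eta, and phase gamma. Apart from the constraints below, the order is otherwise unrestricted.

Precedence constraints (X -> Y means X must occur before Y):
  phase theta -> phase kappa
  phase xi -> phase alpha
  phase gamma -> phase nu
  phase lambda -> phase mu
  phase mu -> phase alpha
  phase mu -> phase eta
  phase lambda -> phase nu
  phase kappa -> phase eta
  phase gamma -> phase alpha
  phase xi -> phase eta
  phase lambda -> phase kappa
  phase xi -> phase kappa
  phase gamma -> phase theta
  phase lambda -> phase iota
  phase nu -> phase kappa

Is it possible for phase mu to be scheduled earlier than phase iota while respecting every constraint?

Yes

The constraints leave phase mu and phase iota unordered relative to each other; nothing requires phase iota earlier.
So a valid ordering placing phase mu earlier than phase iota exists.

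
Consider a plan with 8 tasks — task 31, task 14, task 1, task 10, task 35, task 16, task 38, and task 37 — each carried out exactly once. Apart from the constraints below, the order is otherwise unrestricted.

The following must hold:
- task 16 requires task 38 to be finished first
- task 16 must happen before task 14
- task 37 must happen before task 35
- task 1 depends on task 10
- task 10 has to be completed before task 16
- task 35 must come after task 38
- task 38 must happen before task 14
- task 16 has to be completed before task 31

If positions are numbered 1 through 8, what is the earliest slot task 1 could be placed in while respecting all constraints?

2

The only task forced before task 1 (directly or transitively) is task 10.
So at minimum 1 task comes before task 1, putting task 1 no earlier than position 2. That position is achievable by scheduling exactly that predecessor first.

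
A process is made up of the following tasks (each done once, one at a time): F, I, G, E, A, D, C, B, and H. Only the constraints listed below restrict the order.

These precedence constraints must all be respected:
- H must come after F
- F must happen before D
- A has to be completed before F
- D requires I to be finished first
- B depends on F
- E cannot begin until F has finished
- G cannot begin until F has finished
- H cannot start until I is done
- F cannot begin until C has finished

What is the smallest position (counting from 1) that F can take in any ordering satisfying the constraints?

Every task that must precede F has to come before it. Tracing all chains that end at F, those tasks are: A, C — 2 in total.
So at minimum 2 tasks come before F, putting F no earlier than position 3. That position is achievable by scheduling exactly those predecessors first.

3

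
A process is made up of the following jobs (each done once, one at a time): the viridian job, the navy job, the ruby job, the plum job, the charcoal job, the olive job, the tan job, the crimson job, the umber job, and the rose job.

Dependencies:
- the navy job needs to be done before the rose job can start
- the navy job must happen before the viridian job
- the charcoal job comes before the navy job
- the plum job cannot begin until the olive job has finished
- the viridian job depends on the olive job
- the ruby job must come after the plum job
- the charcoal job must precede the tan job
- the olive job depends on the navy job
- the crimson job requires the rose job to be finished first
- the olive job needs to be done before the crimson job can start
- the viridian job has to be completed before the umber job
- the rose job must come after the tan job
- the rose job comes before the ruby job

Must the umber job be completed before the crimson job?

No

The umber job and the crimson job are not related by any chain of constraints.
A valid ordering placing the crimson job before the umber job exists, so the answer is no.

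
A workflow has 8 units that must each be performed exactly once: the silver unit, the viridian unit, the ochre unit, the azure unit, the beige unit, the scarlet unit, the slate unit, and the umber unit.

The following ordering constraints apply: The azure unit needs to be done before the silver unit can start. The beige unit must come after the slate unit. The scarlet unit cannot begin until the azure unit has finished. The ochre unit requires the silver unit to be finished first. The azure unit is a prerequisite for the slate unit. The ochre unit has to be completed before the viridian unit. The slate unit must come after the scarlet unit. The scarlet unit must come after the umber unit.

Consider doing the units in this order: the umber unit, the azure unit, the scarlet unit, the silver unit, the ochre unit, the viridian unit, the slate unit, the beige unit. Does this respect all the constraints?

Going through the constraints one by one, each required predecessor appears earlier in the sequence than its dependent — e.g. the azure unit (position 2) is before the slate unit (position 7), as required.

Yes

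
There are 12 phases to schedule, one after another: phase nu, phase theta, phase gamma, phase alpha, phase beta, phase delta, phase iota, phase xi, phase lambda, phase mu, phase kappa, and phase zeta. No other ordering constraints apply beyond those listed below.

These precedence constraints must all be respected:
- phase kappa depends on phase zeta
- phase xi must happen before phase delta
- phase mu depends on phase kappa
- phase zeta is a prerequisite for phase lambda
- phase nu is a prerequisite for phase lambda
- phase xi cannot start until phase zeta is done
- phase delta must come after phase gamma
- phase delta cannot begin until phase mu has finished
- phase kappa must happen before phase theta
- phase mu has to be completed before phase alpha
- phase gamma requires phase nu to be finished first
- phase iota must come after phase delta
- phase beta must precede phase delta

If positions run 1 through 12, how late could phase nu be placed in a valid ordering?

Following every chain forward from phase nu, the phases that must come later are phase gamma, phase delta, phase iota, phase lambda — 4 of them.
With 4 mandatory successors out of 12 phases total, the latest slot for phase nu is 12−4 = 8, and it's reachable by doing all non-successors before phase nu.

8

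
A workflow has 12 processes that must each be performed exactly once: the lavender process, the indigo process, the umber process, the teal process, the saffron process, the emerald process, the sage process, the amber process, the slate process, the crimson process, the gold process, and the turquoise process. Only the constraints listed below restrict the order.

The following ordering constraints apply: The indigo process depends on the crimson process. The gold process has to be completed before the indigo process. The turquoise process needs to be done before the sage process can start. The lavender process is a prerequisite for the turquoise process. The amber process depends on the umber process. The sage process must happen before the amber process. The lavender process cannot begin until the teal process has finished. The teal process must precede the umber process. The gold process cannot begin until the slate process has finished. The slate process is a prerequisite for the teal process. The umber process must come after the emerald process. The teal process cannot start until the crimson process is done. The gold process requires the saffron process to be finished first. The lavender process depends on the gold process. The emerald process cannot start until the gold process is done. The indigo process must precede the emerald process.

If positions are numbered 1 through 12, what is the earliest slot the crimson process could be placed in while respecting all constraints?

The crimson process has no prerequisites at all, so it can go in position 1.

1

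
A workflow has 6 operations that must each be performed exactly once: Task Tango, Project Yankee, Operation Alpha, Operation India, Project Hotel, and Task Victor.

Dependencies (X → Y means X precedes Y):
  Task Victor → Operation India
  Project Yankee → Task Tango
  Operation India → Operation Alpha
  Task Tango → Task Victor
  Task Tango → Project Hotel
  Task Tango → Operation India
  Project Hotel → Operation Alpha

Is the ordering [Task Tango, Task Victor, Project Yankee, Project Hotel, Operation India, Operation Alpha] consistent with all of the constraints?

No

Here Project Yankee comes after Task Tango.
That contradicts the constraint that Project Yankee must precede Task Tango.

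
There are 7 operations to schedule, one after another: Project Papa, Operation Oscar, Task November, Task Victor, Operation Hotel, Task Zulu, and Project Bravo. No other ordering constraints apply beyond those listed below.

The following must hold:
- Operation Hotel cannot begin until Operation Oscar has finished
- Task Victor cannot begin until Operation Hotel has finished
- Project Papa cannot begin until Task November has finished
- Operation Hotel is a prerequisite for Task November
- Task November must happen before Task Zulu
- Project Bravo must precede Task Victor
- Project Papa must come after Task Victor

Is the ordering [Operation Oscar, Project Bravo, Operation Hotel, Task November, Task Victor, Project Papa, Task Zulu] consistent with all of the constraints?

Yes

Checking each listed constraint against this order: for instance, Task November is in position 4 and Task Zulu in position 7, so that constraint holds — and the remaining constraints check out the same way.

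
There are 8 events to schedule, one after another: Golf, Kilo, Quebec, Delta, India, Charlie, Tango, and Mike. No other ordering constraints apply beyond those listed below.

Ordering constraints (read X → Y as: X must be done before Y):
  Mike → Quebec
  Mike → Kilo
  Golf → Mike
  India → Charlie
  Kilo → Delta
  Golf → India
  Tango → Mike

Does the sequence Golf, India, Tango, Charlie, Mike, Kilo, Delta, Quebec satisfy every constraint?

Checking each listed constraint against this order: for instance, Golf is in position 1 and Mike in position 5, so that constraint holds — and the remaining constraints check out the same way.

Yes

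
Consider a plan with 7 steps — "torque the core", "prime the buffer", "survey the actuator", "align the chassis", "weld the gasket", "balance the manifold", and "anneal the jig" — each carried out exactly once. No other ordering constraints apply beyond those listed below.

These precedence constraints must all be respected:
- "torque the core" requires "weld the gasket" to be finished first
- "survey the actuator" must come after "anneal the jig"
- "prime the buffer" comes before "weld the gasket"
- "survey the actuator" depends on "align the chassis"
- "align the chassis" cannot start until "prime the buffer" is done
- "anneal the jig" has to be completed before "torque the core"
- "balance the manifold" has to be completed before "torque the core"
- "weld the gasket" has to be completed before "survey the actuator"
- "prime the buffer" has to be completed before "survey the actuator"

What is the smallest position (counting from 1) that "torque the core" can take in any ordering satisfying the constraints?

Working backwards through the constraints from "torque the core", its full set of required predecessors is "prime the buffer", "weld the gasket", "balance the manifold", "anneal the jig" — 4 of them.
So at minimum 4 steps come before "torque the core", putting "torque the core" no earlier than position 5. That position is achievable by scheduling exactly those predecessors first.

5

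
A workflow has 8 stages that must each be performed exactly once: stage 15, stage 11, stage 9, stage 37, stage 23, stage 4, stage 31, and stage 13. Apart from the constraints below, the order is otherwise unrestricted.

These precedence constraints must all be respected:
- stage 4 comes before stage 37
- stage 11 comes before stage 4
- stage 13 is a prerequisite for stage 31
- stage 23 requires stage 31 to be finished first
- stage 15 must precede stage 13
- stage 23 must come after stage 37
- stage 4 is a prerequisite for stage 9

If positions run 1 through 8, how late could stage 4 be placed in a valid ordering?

Every stage that must follow stage 4 has to come after it. Tracing all chains starting from stage 4, those stages are: stage 9, stage 37, stage 23 — 3 in total.
So at least 3 stages follow stage 4, putting stage 4 no later than position 5. That position is achievable by scheduling everything else first.

5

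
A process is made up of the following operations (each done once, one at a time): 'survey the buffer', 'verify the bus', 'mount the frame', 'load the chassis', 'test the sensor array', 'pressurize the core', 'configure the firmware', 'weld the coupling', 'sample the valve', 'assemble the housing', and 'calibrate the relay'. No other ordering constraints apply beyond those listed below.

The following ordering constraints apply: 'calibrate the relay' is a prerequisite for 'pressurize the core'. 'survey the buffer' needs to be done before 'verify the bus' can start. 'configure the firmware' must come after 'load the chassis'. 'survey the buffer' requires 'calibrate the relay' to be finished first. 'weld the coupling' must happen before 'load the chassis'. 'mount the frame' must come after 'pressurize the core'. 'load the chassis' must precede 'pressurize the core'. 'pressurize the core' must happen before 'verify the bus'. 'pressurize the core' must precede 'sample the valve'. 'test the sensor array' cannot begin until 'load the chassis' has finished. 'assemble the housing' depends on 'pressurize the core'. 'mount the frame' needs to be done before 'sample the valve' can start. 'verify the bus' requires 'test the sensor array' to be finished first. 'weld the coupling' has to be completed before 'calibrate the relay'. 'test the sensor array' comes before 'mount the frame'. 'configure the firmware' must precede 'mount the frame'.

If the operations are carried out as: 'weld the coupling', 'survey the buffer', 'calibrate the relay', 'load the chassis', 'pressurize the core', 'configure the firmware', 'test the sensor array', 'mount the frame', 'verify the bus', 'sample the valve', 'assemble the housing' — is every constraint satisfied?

No

The sequence places 'survey the buffer' ahead of 'calibrate the relay'.
Since 'calibrate the relay' is required before 'survey the buffer', the ordering is invalid.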